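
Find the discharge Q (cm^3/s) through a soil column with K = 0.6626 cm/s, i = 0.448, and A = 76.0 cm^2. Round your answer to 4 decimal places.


Step 1: Apply Darcy's law: Q = K * i * A
Step 2: Q = 0.6626 * 0.448 * 76.0
Step 3: Q = 22.5602 cm^3/s

22.5602


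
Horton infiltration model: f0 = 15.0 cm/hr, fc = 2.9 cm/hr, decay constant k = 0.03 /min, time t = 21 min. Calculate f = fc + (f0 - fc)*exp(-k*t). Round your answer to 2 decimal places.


Step 1: f = fc + (f0 - fc) * exp(-k * t)
Step 2: exp(-0.03 * 21) = 0.532592
Step 3: f = 2.9 + (15.0 - 2.9) * 0.532592
Step 4: f = 2.9 + 12.1 * 0.532592
Step 5: f = 9.34 cm/hr

9.34


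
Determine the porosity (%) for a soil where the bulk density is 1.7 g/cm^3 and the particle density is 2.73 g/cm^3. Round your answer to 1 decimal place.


Step 1: Formula: n = 100 * (1 - BD / PD)
Step 2: n = 100 * (1 - 1.7 / 2.73)
Step 3: n = 100 * (1 - 0.62271)
Step 4: n = 37.7%

37.7


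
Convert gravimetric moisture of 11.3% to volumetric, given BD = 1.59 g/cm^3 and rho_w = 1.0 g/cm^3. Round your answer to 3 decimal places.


Step 1: theta = (w / 100) * BD / rho_w
Step 2: theta = (11.3 / 100) * 1.59 / 1.0
Step 3: theta = 0.113 * 1.59
Step 4: theta = 0.18

0.18


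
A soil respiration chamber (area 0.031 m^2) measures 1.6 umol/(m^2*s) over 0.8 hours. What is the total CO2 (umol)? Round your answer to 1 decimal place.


Step 1: Convert time to seconds: 0.8 hr * 3600 = 2880.0 s
Step 2: Total = flux * area * time_s
Step 3: Total = 1.6 * 0.031 * 2880.0
Step 4: Total = 142.8 umol

142.8


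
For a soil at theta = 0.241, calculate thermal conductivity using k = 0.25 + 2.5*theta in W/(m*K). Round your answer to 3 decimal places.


Step 1: k = 0.25 + 2.5 * theta
Step 2: k = 0.25 + 2.5 * 0.241
Step 3: k = 0.25 + 0.603
Step 4: k = 0.853 W/(m*K)

0.853


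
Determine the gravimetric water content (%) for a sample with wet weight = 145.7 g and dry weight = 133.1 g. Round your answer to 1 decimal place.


Step 1: Water mass = wet - dry = 145.7 - 133.1 = 12.6 g
Step 2: w = 100 * water mass / dry mass
Step 3: w = 100 * 12.6 / 133.1 = 9.5%

9.5


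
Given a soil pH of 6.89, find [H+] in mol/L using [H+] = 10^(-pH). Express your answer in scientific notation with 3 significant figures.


Step 1: [H+] = 10^(-pH)
Step 2: [H+] = 10^(-6.89)
Step 3: [H+] = 1.29e-07 mol/L

1.29e-07


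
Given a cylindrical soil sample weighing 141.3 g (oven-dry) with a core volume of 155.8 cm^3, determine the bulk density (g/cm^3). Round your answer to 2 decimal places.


Step 1: Identify the formula: BD = dry mass / volume
Step 2: Substitute values: BD = 141.3 / 155.8
Step 3: BD = 0.91 g/cm^3

0.91


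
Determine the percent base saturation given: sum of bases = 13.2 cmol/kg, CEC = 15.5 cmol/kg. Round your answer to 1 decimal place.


Step 1: BS = 100 * (sum of bases) / CEC
Step 2: BS = 100 * 13.2 / 15.5
Step 3: BS = 85.2%

85.2


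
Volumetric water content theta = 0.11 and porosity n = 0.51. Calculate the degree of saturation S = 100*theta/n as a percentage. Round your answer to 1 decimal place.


Step 1: S = 100 * theta_v / n
Step 2: S = 100 * 0.11 / 0.51
Step 3: S = 21.6%

21.6


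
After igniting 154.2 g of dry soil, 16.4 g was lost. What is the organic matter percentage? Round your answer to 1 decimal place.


Step 1: OM% = 100 * LOI / sample mass
Step 2: OM = 100 * 16.4 / 154.2
Step 3: OM = 10.6%

10.6


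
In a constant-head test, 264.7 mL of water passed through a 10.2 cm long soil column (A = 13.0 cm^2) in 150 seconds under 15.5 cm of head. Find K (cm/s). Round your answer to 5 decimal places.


Step 1: K = Q * L / (A * t * h)
Step 2: Numerator = 264.7 * 10.2 = 2699.94
Step 3: Denominator = 13.0 * 150 * 15.5 = 30225.0
Step 4: K = 2699.94 / 30225.0 = 0.08933 cm/s

0.08933


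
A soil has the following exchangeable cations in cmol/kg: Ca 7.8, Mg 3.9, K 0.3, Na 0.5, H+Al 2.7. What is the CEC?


Step 1: CEC = Ca + Mg + K + Na + (H+Al)
Step 2: CEC = 7.8 + 3.9 + 0.3 + 0.5 + 2.7
Step 3: CEC = 15.2 cmol/kg

15.2


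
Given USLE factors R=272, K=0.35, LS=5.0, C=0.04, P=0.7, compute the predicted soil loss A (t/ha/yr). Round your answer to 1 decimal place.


Step 1: A = R * K * LS * C * P
Step 2: R * K = 272 * 0.35 = 95.2
Step 3: (R*K) * LS = 95.2 * 5.0 = 476.0
Step 4: * C * P = 476.0 * 0.04 * 0.7 = 13.3
Step 5: A = 13.3 t/(ha*yr)

13.3


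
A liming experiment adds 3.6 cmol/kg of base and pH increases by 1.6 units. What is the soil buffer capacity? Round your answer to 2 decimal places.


Step 1: BC = change in base / change in pH
Step 2: BC = 3.6 / 1.6
Step 3: BC = 2.25 cmol/(kg*pH unit)

2.25


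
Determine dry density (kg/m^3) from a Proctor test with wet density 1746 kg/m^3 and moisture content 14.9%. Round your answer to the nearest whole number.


Step 1: Dry density = wet density / (1 + w/100)
Step 2: Dry density = 1746 / (1 + 14.9/100)
Step 3: Dry density = 1746 / 1.149
Step 4: Dry density = 1520 kg/m^3

1520


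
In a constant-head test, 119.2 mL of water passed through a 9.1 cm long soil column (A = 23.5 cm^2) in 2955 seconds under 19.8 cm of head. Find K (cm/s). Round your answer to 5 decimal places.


Step 1: K = Q * L / (A * t * h)
Step 2: Numerator = 119.2 * 9.1 = 1084.72
Step 3: Denominator = 23.5 * 2955 * 19.8 = 1374961.5
Step 4: K = 1084.72 / 1374961.5 = 0.00079 cm/s

0.00079


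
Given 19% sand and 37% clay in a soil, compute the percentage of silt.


Step 1: sand + silt + clay = 100%
Step 2: silt = 100 - sand - clay
Step 3: silt = 100 - 19 - 37
Step 4: silt = 44%

44


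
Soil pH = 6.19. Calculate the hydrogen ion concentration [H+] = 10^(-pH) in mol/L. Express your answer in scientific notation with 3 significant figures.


Step 1: [H+] = 10^(-pH)
Step 2: [H+] = 10^(-6.19)
Step 3: [H+] = 6.46e-07 mol/L

6.46e-07


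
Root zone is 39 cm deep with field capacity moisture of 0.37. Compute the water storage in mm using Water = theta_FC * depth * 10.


Step 1: Water (mm) = theta_FC * depth (cm) * 10
Step 2: Water = 0.37 * 39 * 10
Step 3: Water = 144.3 mm

144.3


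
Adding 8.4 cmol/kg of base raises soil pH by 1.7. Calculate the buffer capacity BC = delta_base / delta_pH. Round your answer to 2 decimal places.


Step 1: BC = change in base / change in pH
Step 2: BC = 8.4 / 1.7
Step 3: BC = 4.94 cmol/(kg*pH unit)

4.94


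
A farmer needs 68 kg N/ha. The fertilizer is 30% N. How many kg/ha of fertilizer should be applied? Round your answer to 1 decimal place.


Step 1: Fertilizer rate = target N / (N content / 100)
Step 2: Rate = 68 / (30 / 100)
Step 3: Rate = 68 / 0.3
Step 4: Rate = 226.7 kg/ha

226.7


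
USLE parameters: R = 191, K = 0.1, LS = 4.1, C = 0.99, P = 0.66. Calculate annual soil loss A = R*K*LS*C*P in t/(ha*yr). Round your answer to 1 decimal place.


Step 1: A = R * K * LS * C * P
Step 2: R * K = 191 * 0.1 = 19.1
Step 3: (R*K) * LS = 19.1 * 4.1 = 78.31
Step 4: * C * P = 78.31 * 0.99 * 0.66 = 51.2
Step 5: A = 51.2 t/(ha*yr)

51.2


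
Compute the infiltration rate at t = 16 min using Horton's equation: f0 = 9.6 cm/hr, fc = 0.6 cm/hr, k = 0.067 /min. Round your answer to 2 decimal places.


Step 1: f = fc + (f0 - fc) * exp(-k * t)
Step 2: exp(-0.067 * 16) = 0.342323
Step 3: f = 0.6 + (9.6 - 0.6) * 0.342323
Step 4: f = 0.6 + 9.0 * 0.342323
Step 5: f = 3.68 cm/hr

3.68


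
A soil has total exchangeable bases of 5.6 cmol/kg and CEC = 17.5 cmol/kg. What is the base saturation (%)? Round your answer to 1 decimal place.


Step 1: BS = 100 * (sum of bases) / CEC
Step 2: BS = 100 * 5.6 / 17.5
Step 3: BS = 32.0%

32.0


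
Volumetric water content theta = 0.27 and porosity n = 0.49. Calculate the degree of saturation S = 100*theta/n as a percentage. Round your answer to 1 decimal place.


Step 1: S = 100 * theta_v / n
Step 2: S = 100 * 0.27 / 0.49
Step 3: S = 55.1%

55.1


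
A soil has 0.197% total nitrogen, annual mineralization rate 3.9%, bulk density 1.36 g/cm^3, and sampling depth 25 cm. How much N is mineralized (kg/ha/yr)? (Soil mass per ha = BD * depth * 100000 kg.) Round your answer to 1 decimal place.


Step 1: Soil mass per ha = BD * depth * 100000 = 1.36 * 25 * 100000 = 3400000 kg
Step 2: Total N pool = soil mass * N%/100 = 3400000 * 0.197/100 = 6698.0 kg/ha
Step 3: N mineralized = N pool * rate%/100 = 6698.0 * 3.9/100 = 261.2 kg/ha/yr

261.2


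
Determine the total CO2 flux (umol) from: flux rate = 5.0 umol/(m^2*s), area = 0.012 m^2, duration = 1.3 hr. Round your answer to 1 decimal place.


Step 1: Convert time to seconds: 1.3 hr * 3600 = 4680.0 s
Step 2: Total = flux * area * time_s
Step 3: Total = 5.0 * 0.012 * 4680.0
Step 4: Total = 280.8 umol

280.8


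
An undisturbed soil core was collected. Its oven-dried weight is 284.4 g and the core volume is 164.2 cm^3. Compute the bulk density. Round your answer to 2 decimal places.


Step 1: Identify the formula: BD = dry mass / volume
Step 2: Substitute values: BD = 284.4 / 164.2
Step 3: BD = 1.73 g/cm^3

1.73


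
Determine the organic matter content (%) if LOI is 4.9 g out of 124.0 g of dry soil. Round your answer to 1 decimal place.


Step 1: OM% = 100 * LOI / sample mass
Step 2: OM = 100 * 4.9 / 124.0
Step 3: OM = 4.0%

4.0


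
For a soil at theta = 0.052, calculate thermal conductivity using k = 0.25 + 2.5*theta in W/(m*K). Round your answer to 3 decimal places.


Step 1: k = 0.25 + 2.5 * theta
Step 2: k = 0.25 + 2.5 * 0.052
Step 3: k = 0.25 + 0.13
Step 4: k = 0.38 W/(m*K)

0.38


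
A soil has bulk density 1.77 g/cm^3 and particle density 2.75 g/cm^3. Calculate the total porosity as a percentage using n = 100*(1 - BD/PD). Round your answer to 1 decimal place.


Step 1: Formula: n = 100 * (1 - BD / PD)
Step 2: n = 100 * (1 - 1.77 / 2.75)
Step 3: n = 100 * (1 - 0.64364)
Step 4: n = 35.6%

35.6


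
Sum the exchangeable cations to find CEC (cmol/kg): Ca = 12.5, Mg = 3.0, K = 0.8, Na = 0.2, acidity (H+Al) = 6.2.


Step 1: CEC = Ca + Mg + K + Na + (H+Al)
Step 2: CEC = 12.5 + 3.0 + 0.8 + 0.2 + 6.2
Step 3: CEC = 22.7 cmol/kg

22.7


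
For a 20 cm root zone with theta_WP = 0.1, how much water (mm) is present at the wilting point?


Step 1: Water (mm) = theta_WP * depth * 10
Step 2: Water = 0.1 * 20 * 10
Step 3: Water = 20.0 mm

20.0


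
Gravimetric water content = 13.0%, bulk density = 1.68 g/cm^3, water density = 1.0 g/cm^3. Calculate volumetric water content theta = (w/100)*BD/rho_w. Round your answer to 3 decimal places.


Step 1: theta = (w / 100) * BD / rho_w
Step 2: theta = (13.0 / 100) * 1.68 / 1.0
Step 3: theta = 0.13 * 1.68
Step 4: theta = 0.218

0.218


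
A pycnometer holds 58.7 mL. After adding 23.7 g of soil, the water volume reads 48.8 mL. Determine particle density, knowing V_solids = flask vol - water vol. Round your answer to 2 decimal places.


Step 1: Volume of solids = flask volume - water volume with soil
Step 2: V_solids = 58.7 - 48.8 = 9.9 mL
Step 3: Particle density = mass / V_solids = 23.7 / 9.9 = 2.39 g/cm^3

2.39


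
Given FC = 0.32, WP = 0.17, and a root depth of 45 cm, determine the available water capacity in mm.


Step 1: Available water = (FC - WP) * depth * 10
Step 2: AW = (0.32 - 0.17) * 45 * 10
Step 3: AW = 0.15 * 45 * 10
Step 4: AW = 67.5 mm

67.5


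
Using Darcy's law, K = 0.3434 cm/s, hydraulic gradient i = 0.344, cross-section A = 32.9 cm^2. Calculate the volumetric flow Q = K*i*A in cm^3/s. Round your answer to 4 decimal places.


Step 1: Apply Darcy's law: Q = K * i * A
Step 2: Q = 0.3434 * 0.344 * 32.9
Step 3: Q = 3.8865 cm^3/s

3.8865


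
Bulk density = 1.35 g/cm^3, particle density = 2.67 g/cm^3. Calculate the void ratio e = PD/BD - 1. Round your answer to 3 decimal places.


Step 1: e = PD / BD - 1
Step 2: e = 2.67 / 1.35 - 1
Step 3: e = 1.97778 - 1
Step 4: e = 0.978

0.978


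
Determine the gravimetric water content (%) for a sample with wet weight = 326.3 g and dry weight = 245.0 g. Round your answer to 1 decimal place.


Step 1: Water mass = wet - dry = 326.3 - 245.0 = 81.3 g
Step 2: w = 100 * water mass / dry mass
Step 3: w = 100 * 81.3 / 245.0 = 33.2%

33.2


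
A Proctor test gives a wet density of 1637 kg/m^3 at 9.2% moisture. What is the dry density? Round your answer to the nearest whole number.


Step 1: Dry density = wet density / (1 + w/100)
Step 2: Dry density = 1637 / (1 + 9.2/100)
Step 3: Dry density = 1637 / 1.092
Step 4: Dry density = 1499 kg/m^3

1499


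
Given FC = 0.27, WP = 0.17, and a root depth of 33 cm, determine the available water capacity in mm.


Step 1: Available water = (FC - WP) * depth * 10
Step 2: AW = (0.27 - 0.17) * 33 * 10
Step 3: AW = 0.1 * 33 * 10
Step 4: AW = 33.0 mm

33.0


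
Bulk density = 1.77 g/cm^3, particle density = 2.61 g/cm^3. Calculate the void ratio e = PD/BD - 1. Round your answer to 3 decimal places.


Step 1: e = PD / BD - 1
Step 2: e = 2.61 / 1.77 - 1
Step 3: e = 1.47458 - 1
Step 4: e = 0.475

0.475


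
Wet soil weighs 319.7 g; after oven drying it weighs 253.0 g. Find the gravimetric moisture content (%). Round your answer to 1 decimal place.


Step 1: Water mass = wet - dry = 319.7 - 253.0 = 66.7 g
Step 2: w = 100 * water mass / dry mass
Step 3: w = 100 * 66.7 / 253.0 = 26.4%

26.4


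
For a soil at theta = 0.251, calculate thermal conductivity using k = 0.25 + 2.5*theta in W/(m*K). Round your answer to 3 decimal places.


Step 1: k = 0.25 + 2.5 * theta
Step 2: k = 0.25 + 2.5 * 0.251
Step 3: k = 0.25 + 0.628
Step 4: k = 0.878 W/(m*K)

0.878


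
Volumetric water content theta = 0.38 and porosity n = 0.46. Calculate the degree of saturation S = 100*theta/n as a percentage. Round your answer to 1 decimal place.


Step 1: S = 100 * theta_v / n
Step 2: S = 100 * 0.38 / 0.46
Step 3: S = 82.6%

82.6


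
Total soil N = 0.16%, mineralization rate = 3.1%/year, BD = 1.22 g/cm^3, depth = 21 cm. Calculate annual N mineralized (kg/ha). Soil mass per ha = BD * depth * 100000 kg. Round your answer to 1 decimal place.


Step 1: Soil mass per ha = BD * depth * 100000 = 1.22 * 21 * 100000 = 2562000 kg
Step 2: Total N pool = soil mass * N%/100 = 2562000 * 0.16/100 = 4099.2 kg/ha
Step 3: N mineralized = N pool * rate%/100 = 4099.2 * 3.1/100 = 127.1 kg/ha/yr

127.1


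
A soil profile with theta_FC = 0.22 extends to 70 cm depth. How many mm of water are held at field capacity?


Step 1: Water (mm) = theta_FC * depth (cm) * 10
Step 2: Water = 0.22 * 70 * 10
Step 3: Water = 154.0 mm

154.0


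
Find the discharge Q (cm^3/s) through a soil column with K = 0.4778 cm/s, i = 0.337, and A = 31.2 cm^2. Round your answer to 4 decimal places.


Step 1: Apply Darcy's law: Q = K * i * A
Step 2: Q = 0.4778 * 0.337 * 31.2
Step 3: Q = 5.0238 cm^3/s

5.0238


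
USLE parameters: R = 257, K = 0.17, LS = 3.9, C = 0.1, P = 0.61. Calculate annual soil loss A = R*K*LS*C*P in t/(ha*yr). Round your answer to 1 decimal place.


Step 1: A = R * K * LS * C * P
Step 2: R * K = 257 * 0.17 = 43.69
Step 3: (R*K) * LS = 43.69 * 3.9 = 170.391
Step 4: * C * P = 170.391 * 0.1 * 0.61 = 10.4
Step 5: A = 10.4 t/(ha*yr)

10.4


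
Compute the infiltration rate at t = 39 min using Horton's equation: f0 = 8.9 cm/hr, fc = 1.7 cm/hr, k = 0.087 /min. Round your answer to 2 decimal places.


Step 1: f = fc + (f0 - fc) * exp(-k * t)
Step 2: exp(-0.087 * 39) = 0.033608
Step 3: f = 1.7 + (8.9 - 1.7) * 0.033608
Step 4: f = 1.7 + 7.2 * 0.033608
Step 5: f = 1.94 cm/hr

1.94


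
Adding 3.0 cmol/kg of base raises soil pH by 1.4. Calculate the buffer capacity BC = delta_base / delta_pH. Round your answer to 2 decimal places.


Step 1: BC = change in base / change in pH
Step 2: BC = 3.0 / 1.4
Step 3: BC = 2.14 cmol/(kg*pH unit)

2.14


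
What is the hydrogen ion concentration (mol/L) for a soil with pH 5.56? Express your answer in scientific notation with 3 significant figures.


Step 1: [H+] = 10^(-pH)
Step 2: [H+] = 10^(-5.56)
Step 3: [H+] = 2.75e-06 mol/L

2.75e-06


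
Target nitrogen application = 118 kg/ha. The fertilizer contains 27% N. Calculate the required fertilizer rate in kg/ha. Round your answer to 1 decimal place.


Step 1: Fertilizer rate = target N / (N content / 100)
Step 2: Rate = 118 / (27 / 100)
Step 3: Rate = 118 / 0.27
Step 4: Rate = 437.0 kg/ha

437.0


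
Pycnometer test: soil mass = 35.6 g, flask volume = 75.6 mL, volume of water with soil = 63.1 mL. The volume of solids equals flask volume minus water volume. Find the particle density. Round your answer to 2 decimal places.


Step 1: Volume of solids = flask volume - water volume with soil
Step 2: V_solids = 75.6 - 63.1 = 12.5 mL
Step 3: Particle density = mass / V_solids = 35.6 / 12.5 = 2.85 g/cm^3

2.85


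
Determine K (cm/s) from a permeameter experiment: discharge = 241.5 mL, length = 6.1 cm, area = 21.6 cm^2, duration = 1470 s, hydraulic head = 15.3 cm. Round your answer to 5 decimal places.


Step 1: K = Q * L / (A * t * h)
Step 2: Numerator = 241.5 * 6.1 = 1473.15
Step 3: Denominator = 21.6 * 1470 * 15.3 = 485805.6
Step 4: K = 1473.15 / 485805.6 = 0.00303 cm/s

0.00303


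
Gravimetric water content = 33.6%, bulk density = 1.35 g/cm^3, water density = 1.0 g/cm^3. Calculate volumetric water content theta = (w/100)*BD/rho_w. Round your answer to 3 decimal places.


Step 1: theta = (w / 100) * BD / rho_w
Step 2: theta = (33.6 / 100) * 1.35 / 1.0
Step 3: theta = 0.336 * 1.35
Step 4: theta = 0.454

0.454


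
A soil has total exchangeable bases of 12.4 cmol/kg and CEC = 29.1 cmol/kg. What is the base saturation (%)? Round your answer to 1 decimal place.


Step 1: BS = 100 * (sum of bases) / CEC
Step 2: BS = 100 * 12.4 / 29.1
Step 3: BS = 42.6%

42.6


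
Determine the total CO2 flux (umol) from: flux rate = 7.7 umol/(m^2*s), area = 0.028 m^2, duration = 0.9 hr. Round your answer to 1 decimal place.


Step 1: Convert time to seconds: 0.9 hr * 3600 = 3240.0 s
Step 2: Total = flux * area * time_s
Step 3: Total = 7.7 * 0.028 * 3240.0
Step 4: Total = 698.5 umol

698.5


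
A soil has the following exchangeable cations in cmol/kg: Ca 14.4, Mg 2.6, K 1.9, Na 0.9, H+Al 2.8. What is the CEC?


Step 1: CEC = Ca + Mg + K + Na + (H+Al)
Step 2: CEC = 14.4 + 2.6 + 1.9 + 0.9 + 2.8
Step 3: CEC = 22.6 cmol/kg

22.6


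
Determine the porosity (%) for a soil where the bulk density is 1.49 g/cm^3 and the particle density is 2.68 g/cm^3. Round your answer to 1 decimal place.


Step 1: Formula: n = 100 * (1 - BD / PD)
Step 2: n = 100 * (1 - 1.49 / 2.68)
Step 3: n = 100 * (1 - 0.55597)
Step 4: n = 44.4%

44.4


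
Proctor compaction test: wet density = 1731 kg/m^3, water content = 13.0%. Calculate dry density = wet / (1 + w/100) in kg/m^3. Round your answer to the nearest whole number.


Step 1: Dry density = wet density / (1 + w/100)
Step 2: Dry density = 1731 / (1 + 13.0/100)
Step 3: Dry density = 1731 / 1.13
Step 4: Dry density = 1532 kg/m^3

1532


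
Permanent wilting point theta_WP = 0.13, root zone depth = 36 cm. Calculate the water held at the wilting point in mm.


Step 1: Water (mm) = theta_WP * depth * 10
Step 2: Water = 0.13 * 36 * 10
Step 3: Water = 46.8 mm

46.8


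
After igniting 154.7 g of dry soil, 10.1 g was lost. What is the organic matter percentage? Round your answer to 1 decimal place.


Step 1: OM% = 100 * LOI / sample mass
Step 2: OM = 100 * 10.1 / 154.7
Step 3: OM = 6.5%

6.5


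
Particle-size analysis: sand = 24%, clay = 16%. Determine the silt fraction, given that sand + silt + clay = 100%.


Step 1: sand + silt + clay = 100%
Step 2: silt = 100 - sand - clay
Step 3: silt = 100 - 24 - 16
Step 4: silt = 60%

60


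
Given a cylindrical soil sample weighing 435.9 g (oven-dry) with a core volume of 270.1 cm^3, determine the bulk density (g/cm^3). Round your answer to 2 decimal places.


Step 1: Identify the formula: BD = dry mass / volume
Step 2: Substitute values: BD = 435.9 / 270.1
Step 3: BD = 1.61 g/cm^3

1.61


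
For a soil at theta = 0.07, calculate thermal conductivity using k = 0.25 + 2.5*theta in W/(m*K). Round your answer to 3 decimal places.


Step 1: k = 0.25 + 2.5 * theta
Step 2: k = 0.25 + 2.5 * 0.07
Step 3: k = 0.25 + 0.175
Step 4: k = 0.425 W/(m*K)

0.425


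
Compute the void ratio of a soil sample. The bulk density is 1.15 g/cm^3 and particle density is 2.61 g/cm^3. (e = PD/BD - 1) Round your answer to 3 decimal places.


Step 1: e = PD / BD - 1
Step 2: e = 2.61 / 1.15 - 1
Step 3: e = 2.26957 - 1
Step 4: e = 1.27

1.27


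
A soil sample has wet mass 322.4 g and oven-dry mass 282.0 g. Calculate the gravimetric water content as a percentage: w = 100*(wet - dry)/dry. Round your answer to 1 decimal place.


Step 1: Water mass = wet - dry = 322.4 - 282.0 = 40.4 g
Step 2: w = 100 * water mass / dry mass
Step 3: w = 100 * 40.4 / 282.0 = 14.3%

14.3


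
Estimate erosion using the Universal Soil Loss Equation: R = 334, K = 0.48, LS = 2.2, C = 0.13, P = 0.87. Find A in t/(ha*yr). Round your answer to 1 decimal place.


Step 1: A = R * K * LS * C * P
Step 2: R * K = 334 * 0.48 = 160.32
Step 3: (R*K) * LS = 160.32 * 2.2 = 352.704
Step 4: * C * P = 352.704 * 0.13 * 0.87 = 39.9
Step 5: A = 39.9 t/(ha*yr)

39.9


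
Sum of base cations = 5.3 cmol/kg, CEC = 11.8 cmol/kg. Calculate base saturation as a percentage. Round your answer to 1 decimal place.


Step 1: BS = 100 * (sum of bases) / CEC
Step 2: BS = 100 * 5.3 / 11.8
Step 3: BS = 44.9%

44.9


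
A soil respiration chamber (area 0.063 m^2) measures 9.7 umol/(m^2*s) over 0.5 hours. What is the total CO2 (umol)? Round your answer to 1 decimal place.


Step 1: Convert time to seconds: 0.5 hr * 3600 = 1800.0 s
Step 2: Total = flux * area * time_s
Step 3: Total = 9.7 * 0.063 * 1800.0
Step 4: Total = 1100.0 umol

1100.0


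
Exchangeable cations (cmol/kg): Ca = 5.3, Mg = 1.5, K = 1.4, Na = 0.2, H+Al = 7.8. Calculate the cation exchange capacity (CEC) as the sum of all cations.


Step 1: CEC = Ca + Mg + K + Na + (H+Al)
Step 2: CEC = 5.3 + 1.5 + 1.4 + 0.2 + 7.8
Step 3: CEC = 16.2 cmol/kg

16.2


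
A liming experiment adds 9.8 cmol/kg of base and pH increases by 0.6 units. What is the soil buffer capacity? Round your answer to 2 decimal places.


Step 1: BC = change in base / change in pH
Step 2: BC = 9.8 / 0.6
Step 3: BC = 16.33 cmol/(kg*pH unit)

16.33


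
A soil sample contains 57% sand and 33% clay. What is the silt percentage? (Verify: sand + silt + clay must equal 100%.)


Step 1: sand + silt + clay = 100%
Step 2: silt = 100 - sand - clay
Step 3: silt = 100 - 57 - 33
Step 4: silt = 10%

10


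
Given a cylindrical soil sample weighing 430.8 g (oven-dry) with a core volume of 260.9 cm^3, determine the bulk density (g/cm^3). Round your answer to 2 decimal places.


Step 1: Identify the formula: BD = dry mass / volume
Step 2: Substitute values: BD = 430.8 / 260.9
Step 3: BD = 1.65 g/cm^3

1.65


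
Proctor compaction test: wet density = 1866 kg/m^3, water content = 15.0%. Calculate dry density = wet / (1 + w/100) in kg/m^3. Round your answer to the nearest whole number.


Step 1: Dry density = wet density / (1 + w/100)
Step 2: Dry density = 1866 / (1 + 15.0/100)
Step 3: Dry density = 1866 / 1.15
Step 4: Dry density = 1623 kg/m^3

1623


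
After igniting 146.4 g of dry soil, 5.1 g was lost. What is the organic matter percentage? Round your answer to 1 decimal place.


Step 1: OM% = 100 * LOI / sample mass
Step 2: OM = 100 * 5.1 / 146.4
Step 3: OM = 3.5%

3.5


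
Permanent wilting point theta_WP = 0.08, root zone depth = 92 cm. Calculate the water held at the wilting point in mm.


Step 1: Water (mm) = theta_WP * depth * 10
Step 2: Water = 0.08 * 92 * 10
Step 3: Water = 73.6 mm

73.6


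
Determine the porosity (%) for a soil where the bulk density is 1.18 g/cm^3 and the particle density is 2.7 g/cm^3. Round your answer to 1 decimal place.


Step 1: Formula: n = 100 * (1 - BD / PD)
Step 2: n = 100 * (1 - 1.18 / 2.7)
Step 3: n = 100 * (1 - 0.43704)
Step 4: n = 56.3%

56.3


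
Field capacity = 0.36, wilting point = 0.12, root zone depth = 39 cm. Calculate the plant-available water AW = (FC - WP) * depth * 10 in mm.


Step 1: Available water = (FC - WP) * depth * 10
Step 2: AW = (0.36 - 0.12) * 39 * 10
Step 3: AW = 0.24 * 39 * 10
Step 4: AW = 93.6 mm

93.6


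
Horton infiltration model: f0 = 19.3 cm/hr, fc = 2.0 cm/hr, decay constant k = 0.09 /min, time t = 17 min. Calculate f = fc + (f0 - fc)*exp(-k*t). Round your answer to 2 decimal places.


Step 1: f = fc + (f0 - fc) * exp(-k * t)
Step 2: exp(-0.09 * 17) = 0.216536
Step 3: f = 2.0 + (19.3 - 2.0) * 0.216536
Step 4: f = 2.0 + 17.3 * 0.216536
Step 5: f = 5.75 cm/hr

5.75


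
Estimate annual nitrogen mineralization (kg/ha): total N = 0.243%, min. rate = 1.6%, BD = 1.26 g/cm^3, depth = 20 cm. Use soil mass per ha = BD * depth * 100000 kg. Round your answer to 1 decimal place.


Step 1: Soil mass per ha = BD * depth * 100000 = 1.26 * 20 * 100000 = 2520000 kg
Step 2: Total N pool = soil mass * N%/100 = 2520000 * 0.243/100 = 6123.6 kg/ha
Step 3: N mineralized = N pool * rate%/100 = 6123.6 * 1.6/100 = 98.0 kg/ha/yr

98.0


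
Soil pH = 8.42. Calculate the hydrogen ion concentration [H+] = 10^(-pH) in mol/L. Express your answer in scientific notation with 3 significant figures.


Step 1: [H+] = 10^(-pH)
Step 2: [H+] = 10^(-8.42)
Step 3: [H+] = 3.80e-09 mol/L

3.80e-09


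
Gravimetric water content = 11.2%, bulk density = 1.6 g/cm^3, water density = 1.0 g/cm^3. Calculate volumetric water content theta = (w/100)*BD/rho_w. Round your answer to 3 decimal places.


Step 1: theta = (w / 100) * BD / rho_w
Step 2: theta = (11.2 / 100) * 1.6 / 1.0
Step 3: theta = 0.112 * 1.6
Step 4: theta = 0.179

0.179


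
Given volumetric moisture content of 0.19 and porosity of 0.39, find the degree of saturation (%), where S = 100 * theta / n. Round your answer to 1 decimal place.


Step 1: S = 100 * theta_v / n
Step 2: S = 100 * 0.19 / 0.39
Step 3: S = 48.7%

48.7


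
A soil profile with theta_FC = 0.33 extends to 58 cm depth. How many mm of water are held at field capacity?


Step 1: Water (mm) = theta_FC * depth (cm) * 10
Step 2: Water = 0.33 * 58 * 10
Step 3: Water = 191.4 mm

191.4


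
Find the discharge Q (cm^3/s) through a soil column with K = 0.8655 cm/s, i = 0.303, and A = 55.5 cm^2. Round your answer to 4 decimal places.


Step 1: Apply Darcy's law: Q = K * i * A
Step 2: Q = 0.8655 * 0.303 * 55.5
Step 3: Q = 14.5547 cm^3/s

14.5547


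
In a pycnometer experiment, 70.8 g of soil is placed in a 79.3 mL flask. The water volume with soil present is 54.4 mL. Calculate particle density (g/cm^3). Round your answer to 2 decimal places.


Step 1: Volume of solids = flask volume - water volume with soil
Step 2: V_solids = 79.3 - 54.4 = 24.9 mL
Step 3: Particle density = mass / V_solids = 70.8 / 24.9 = 2.84 g/cm^3

2.84


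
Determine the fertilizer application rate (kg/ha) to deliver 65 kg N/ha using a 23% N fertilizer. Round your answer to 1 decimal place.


Step 1: Fertilizer rate = target N / (N content / 100)
Step 2: Rate = 65 / (23 / 100)
Step 3: Rate = 65 / 0.23
Step 4: Rate = 282.6 kg/ha

282.6


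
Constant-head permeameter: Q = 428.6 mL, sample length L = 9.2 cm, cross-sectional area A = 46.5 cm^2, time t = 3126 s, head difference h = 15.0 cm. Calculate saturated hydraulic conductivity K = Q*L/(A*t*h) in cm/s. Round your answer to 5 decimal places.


Step 1: K = Q * L / (A * t * h)
Step 2: Numerator = 428.6 * 9.2 = 3943.12
Step 3: Denominator = 46.5 * 3126 * 15.0 = 2180385.0
Step 4: K = 3943.12 / 2180385.0 = 0.00181 cm/s

0.00181


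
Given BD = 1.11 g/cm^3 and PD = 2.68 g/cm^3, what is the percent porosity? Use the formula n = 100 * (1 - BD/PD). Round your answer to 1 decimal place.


Step 1: Formula: n = 100 * (1 - BD / PD)
Step 2: n = 100 * (1 - 1.11 / 2.68)
Step 3: n = 100 * (1 - 0.41418)
Step 4: n = 58.6%

58.6


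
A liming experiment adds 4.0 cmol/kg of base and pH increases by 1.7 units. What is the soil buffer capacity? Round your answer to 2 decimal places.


Step 1: BC = change in base / change in pH
Step 2: BC = 4.0 / 1.7
Step 3: BC = 2.35 cmol/(kg*pH unit)

2.35


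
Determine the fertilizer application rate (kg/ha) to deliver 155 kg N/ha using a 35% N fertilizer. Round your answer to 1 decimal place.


Step 1: Fertilizer rate = target N / (N content / 100)
Step 2: Rate = 155 / (35 / 100)
Step 3: Rate = 155 / 0.35
Step 4: Rate = 442.9 kg/ha

442.9


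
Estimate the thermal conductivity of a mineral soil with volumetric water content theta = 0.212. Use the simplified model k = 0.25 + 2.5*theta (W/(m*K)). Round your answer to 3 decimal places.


Step 1: k = 0.25 + 2.5 * theta
Step 2: k = 0.25 + 2.5 * 0.212
Step 3: k = 0.25 + 0.53
Step 4: k = 0.78 W/(m*K)

0.78


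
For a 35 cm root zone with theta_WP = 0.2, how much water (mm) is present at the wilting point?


Step 1: Water (mm) = theta_WP * depth * 10
Step 2: Water = 0.2 * 35 * 10
Step 3: Water = 70.0 mm

70.0


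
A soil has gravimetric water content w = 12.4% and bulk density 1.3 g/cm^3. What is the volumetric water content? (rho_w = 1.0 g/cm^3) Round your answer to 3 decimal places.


Step 1: theta = (w / 100) * BD / rho_w
Step 2: theta = (12.4 / 100) * 1.3 / 1.0
Step 3: theta = 0.124 * 1.3
Step 4: theta = 0.161

0.161


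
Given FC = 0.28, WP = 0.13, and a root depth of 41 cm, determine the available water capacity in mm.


Step 1: Available water = (FC - WP) * depth * 10
Step 2: AW = (0.28 - 0.13) * 41 * 10
Step 3: AW = 0.15 * 41 * 10
Step 4: AW = 61.5 mm

61.5


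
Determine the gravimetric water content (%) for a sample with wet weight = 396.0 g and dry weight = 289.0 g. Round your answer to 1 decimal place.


Step 1: Water mass = wet - dry = 396.0 - 289.0 = 107.0 g
Step 2: w = 100 * water mass / dry mass
Step 3: w = 100 * 107.0 / 289.0 = 37.0%

37.0


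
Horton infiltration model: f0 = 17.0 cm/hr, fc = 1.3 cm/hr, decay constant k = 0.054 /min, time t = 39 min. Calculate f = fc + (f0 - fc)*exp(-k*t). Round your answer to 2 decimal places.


Step 1: f = fc + (f0 - fc) * exp(-k * t)
Step 2: exp(-0.054 * 39) = 0.121724
Step 3: f = 1.3 + (17.0 - 1.3) * 0.121724
Step 4: f = 1.3 + 15.7 * 0.121724
Step 5: f = 3.21 cm/hr

3.21


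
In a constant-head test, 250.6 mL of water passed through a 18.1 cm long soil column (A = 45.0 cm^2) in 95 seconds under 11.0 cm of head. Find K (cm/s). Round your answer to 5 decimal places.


Step 1: K = Q * L / (A * t * h)
Step 2: Numerator = 250.6 * 18.1 = 4535.86
Step 3: Denominator = 45.0 * 95 * 11.0 = 47025.0
Step 4: K = 4535.86 / 47025.0 = 0.09646 cm/s

0.09646


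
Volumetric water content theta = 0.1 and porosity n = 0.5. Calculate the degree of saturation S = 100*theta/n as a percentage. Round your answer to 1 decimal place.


Step 1: S = 100 * theta_v / n
Step 2: S = 100 * 0.1 / 0.5
Step 3: S = 20.0%

20.0


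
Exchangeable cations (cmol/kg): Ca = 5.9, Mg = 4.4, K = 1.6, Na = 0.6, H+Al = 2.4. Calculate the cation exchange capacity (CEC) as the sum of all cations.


Step 1: CEC = Ca + Mg + K + Na + (H+Al)
Step 2: CEC = 5.9 + 4.4 + 1.6 + 0.6 + 2.4
Step 3: CEC = 14.9 cmol/kg

14.9


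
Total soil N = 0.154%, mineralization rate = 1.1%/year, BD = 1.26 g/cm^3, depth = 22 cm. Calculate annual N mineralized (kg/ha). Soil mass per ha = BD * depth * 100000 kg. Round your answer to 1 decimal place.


Step 1: Soil mass per ha = BD * depth * 100000 = 1.26 * 22 * 100000 = 2772000 kg
Step 2: Total N pool = soil mass * N%/100 = 2772000 * 0.154/100 = 4268.88 kg/ha
Step 3: N mineralized = N pool * rate%/100 = 4268.88 * 1.1/100 = 47.0 kg/ha/yr

47.0


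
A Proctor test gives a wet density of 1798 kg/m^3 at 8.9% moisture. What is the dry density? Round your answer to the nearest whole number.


Step 1: Dry density = wet density / (1 + w/100)
Step 2: Dry density = 1798 / (1 + 8.9/100)
Step 3: Dry density = 1798 / 1.089
Step 4: Dry density = 1651 kg/m^3

1651


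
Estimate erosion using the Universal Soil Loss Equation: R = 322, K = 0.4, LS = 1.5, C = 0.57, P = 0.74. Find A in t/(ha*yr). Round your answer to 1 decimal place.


Step 1: A = R * K * LS * C * P
Step 2: R * K = 322 * 0.4 = 128.8
Step 3: (R*K) * LS = 128.8 * 1.5 = 193.2
Step 4: * C * P = 193.2 * 0.57 * 0.74 = 81.5
Step 5: A = 81.5 t/(ha*yr)

81.5


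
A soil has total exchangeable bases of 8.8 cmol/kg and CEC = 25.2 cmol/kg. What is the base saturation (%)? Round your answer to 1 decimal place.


Step 1: BS = 100 * (sum of bases) / CEC
Step 2: BS = 100 * 8.8 / 25.2
Step 3: BS = 34.9%

34.9


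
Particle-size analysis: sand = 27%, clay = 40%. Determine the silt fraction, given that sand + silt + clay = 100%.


Step 1: sand + silt + clay = 100%
Step 2: silt = 100 - sand - clay
Step 3: silt = 100 - 27 - 40
Step 4: silt = 33%

33


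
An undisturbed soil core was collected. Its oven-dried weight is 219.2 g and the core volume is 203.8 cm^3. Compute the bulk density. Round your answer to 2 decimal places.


Step 1: Identify the formula: BD = dry mass / volume
Step 2: Substitute values: BD = 219.2 / 203.8
Step 3: BD = 1.08 g/cm^3

1.08


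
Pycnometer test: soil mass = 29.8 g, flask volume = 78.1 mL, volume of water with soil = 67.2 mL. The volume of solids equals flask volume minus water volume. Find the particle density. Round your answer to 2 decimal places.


Step 1: Volume of solids = flask volume - water volume with soil
Step 2: V_solids = 78.1 - 67.2 = 10.9 mL
Step 3: Particle density = mass / V_solids = 29.8 / 10.9 = 2.73 g/cm^3

2.73


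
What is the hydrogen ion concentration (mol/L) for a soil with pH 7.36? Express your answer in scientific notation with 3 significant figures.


Step 1: [H+] = 10^(-pH)
Step 2: [H+] = 10^(-7.36)
Step 3: [H+] = 4.37e-08 mol/L

4.37e-08


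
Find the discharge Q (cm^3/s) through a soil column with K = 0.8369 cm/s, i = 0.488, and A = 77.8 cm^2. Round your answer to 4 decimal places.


Step 1: Apply Darcy's law: Q = K * i * A
Step 2: Q = 0.8369 * 0.488 * 77.8
Step 3: Q = 31.7741 cm^3/s

31.7741


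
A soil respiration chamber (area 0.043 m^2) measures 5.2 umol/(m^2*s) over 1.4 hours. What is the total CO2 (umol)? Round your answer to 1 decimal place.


Step 1: Convert time to seconds: 1.4 hr * 3600 = 5040.0 s
Step 2: Total = flux * area * time_s
Step 3: Total = 5.2 * 0.043 * 5040.0
Step 4: Total = 1126.9 umol

1126.9


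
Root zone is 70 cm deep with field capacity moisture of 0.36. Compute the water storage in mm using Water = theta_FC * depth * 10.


Step 1: Water (mm) = theta_FC * depth (cm) * 10
Step 2: Water = 0.36 * 70 * 10
Step 3: Water = 252.0 mm

252.0


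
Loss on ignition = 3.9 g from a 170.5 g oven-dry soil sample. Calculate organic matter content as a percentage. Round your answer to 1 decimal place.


Step 1: OM% = 100 * LOI / sample mass
Step 2: OM = 100 * 3.9 / 170.5
Step 3: OM = 2.3%

2.3


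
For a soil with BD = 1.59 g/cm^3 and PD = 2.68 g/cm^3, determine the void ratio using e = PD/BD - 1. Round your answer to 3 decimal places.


Step 1: e = PD / BD - 1
Step 2: e = 2.68 / 1.59 - 1
Step 3: e = 1.68553 - 1
Step 4: e = 0.686

0.686


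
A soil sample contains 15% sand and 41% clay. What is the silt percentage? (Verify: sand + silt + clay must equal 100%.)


Step 1: sand + silt + clay = 100%
Step 2: silt = 100 - sand - clay
Step 3: silt = 100 - 15 - 41
Step 4: silt = 44%

44


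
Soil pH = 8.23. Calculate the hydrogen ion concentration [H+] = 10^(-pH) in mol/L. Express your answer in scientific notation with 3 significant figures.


Step 1: [H+] = 10^(-pH)
Step 2: [H+] = 10^(-8.23)
Step 3: [H+] = 5.89e-09 mol/L

5.89e-09


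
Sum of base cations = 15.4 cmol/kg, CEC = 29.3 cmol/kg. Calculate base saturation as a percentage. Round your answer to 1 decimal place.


Step 1: BS = 100 * (sum of bases) / CEC
Step 2: BS = 100 * 15.4 / 29.3
Step 3: BS = 52.6%

52.6


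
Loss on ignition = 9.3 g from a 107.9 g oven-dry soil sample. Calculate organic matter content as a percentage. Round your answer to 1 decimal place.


Step 1: OM% = 100 * LOI / sample mass
Step 2: OM = 100 * 9.3 / 107.9
Step 3: OM = 8.6%

8.6


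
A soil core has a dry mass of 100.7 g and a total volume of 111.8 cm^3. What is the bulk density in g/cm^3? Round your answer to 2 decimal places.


Step 1: Identify the formula: BD = dry mass / volume
Step 2: Substitute values: BD = 100.7 / 111.8
Step 3: BD = 0.9 g/cm^3

0.9


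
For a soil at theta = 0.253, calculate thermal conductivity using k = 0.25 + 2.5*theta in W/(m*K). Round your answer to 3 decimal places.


Step 1: k = 0.25 + 2.5 * theta
Step 2: k = 0.25 + 2.5 * 0.253
Step 3: k = 0.25 + 0.633
Step 4: k = 0.883 W/(m*K)

0.883


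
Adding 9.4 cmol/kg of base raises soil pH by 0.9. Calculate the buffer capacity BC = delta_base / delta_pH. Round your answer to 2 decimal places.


Step 1: BC = change in base / change in pH
Step 2: BC = 9.4 / 0.9
Step 3: BC = 10.44 cmol/(kg*pH unit)

10.44


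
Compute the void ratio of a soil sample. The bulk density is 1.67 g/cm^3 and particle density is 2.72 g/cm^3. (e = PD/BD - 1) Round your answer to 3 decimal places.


Step 1: e = PD / BD - 1
Step 2: e = 2.72 / 1.67 - 1
Step 3: e = 1.62874 - 1
Step 4: e = 0.629

0.629


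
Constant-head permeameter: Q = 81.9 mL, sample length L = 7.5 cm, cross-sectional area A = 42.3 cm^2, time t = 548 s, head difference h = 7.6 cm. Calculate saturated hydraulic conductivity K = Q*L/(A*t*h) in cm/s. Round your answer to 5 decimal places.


Step 1: K = Q * L / (A * t * h)
Step 2: Numerator = 81.9 * 7.5 = 614.25
Step 3: Denominator = 42.3 * 548 * 7.6 = 176171.04
Step 4: K = 614.25 / 176171.04 = 0.00349 cm/s

0.00349


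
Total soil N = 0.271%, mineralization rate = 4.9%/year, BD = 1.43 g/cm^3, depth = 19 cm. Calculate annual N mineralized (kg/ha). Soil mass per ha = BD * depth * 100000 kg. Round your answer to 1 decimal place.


Step 1: Soil mass per ha = BD * depth * 100000 = 1.43 * 19 * 100000 = 2717000 kg
Step 2: Total N pool = soil mass * N%/100 = 2717000 * 0.271/100 = 7363.07 kg/ha
Step 3: N mineralized = N pool * rate%/100 = 7363.07 * 4.9/100 = 360.8 kg/ha/yr

360.8


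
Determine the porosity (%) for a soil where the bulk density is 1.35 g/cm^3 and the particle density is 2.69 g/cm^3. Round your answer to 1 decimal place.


Step 1: Formula: n = 100 * (1 - BD / PD)
Step 2: n = 100 * (1 - 1.35 / 2.69)
Step 3: n = 100 * (1 - 0.50186)
Step 4: n = 49.8%

49.8


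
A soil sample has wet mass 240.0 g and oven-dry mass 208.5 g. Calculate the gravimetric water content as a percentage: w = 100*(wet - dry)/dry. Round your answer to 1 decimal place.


Step 1: Water mass = wet - dry = 240.0 - 208.5 = 31.5 g
Step 2: w = 100 * water mass / dry mass
Step 3: w = 100 * 31.5 / 208.5 = 15.1%

15.1


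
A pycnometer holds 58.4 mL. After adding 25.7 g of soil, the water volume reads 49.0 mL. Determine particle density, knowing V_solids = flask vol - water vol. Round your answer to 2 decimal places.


Step 1: Volume of solids = flask volume - water volume with soil
Step 2: V_solids = 58.4 - 49.0 = 9.4 mL
Step 3: Particle density = mass / V_solids = 25.7 / 9.4 = 2.73 g/cm^3

2.73


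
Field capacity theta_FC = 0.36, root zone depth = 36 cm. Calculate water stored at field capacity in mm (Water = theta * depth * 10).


Step 1: Water (mm) = theta_FC * depth (cm) * 10
Step 2: Water = 0.36 * 36 * 10
Step 3: Water = 129.6 mm

129.6


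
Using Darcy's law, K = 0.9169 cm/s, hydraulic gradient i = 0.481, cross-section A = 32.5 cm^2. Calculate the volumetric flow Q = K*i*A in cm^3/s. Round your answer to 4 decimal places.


Step 1: Apply Darcy's law: Q = K * i * A
Step 2: Q = 0.9169 * 0.481 * 32.5
Step 3: Q = 14.3334 cm^3/s

14.3334


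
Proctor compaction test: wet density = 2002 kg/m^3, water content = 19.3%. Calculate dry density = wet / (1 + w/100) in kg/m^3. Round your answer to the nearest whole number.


Step 1: Dry density = wet density / (1 + w/100)
Step 2: Dry density = 2002 / (1 + 19.3/100)
Step 3: Dry density = 2002 / 1.193
Step 4: Dry density = 1678 kg/m^3

1678
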